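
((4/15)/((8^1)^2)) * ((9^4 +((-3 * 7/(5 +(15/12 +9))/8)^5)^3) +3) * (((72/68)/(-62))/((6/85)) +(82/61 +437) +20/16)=12016.29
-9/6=-3/2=-1.50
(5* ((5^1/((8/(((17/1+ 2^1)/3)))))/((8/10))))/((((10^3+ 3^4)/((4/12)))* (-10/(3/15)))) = -95/622656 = -0.00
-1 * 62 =-62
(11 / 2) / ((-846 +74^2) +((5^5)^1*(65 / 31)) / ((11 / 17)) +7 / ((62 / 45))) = 3751 / 10067375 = 0.00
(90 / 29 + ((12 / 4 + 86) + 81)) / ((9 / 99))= 55220 / 29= 1904.14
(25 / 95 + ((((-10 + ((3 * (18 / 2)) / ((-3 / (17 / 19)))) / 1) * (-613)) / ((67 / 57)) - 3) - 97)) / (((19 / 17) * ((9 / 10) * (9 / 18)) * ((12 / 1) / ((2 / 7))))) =2015825660 / 4571343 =440.97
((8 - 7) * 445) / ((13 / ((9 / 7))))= 4005 / 91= 44.01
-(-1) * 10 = 10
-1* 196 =-196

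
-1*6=-6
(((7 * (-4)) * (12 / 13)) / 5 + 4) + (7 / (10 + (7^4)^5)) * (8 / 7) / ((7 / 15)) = -3265345051563814004 / 2792729320416420385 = -1.17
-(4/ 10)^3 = -8/ 125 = -0.06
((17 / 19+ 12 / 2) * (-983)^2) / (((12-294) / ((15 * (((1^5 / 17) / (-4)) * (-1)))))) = -632919295 / 121448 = -5211.44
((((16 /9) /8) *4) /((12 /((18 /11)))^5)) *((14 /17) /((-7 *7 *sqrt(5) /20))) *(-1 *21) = 162 *sqrt(5) /2737867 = 0.00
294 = 294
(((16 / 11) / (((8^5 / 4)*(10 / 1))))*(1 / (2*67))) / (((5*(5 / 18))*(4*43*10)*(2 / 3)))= 27 / 324515840000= 0.00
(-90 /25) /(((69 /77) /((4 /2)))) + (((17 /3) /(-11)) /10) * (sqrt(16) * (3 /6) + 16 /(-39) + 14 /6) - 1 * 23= -1027381 /32890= -31.24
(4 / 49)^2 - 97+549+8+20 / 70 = 1105162 / 2401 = 460.29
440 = 440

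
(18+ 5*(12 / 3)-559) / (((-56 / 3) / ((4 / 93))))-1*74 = -31595 / 434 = -72.80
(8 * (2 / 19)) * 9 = 144 / 19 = 7.58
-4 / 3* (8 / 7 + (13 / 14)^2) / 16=-131 / 784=-0.17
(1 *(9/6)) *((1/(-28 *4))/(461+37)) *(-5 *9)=45/37184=0.00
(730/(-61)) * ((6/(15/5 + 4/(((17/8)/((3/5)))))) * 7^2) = -6080900/7137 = -852.02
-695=-695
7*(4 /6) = 14 /3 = 4.67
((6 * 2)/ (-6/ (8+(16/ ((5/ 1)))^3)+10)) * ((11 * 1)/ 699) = 112112/ 5849465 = 0.02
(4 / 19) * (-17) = -3.58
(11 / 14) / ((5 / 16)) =88 / 35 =2.51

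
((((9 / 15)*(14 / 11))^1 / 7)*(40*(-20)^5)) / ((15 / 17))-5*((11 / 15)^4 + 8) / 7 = -12337924616051 / 779625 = -15825460.47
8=8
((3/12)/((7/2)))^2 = 1/196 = 0.01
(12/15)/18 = 2/45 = 0.04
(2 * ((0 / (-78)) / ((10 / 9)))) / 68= 0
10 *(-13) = -130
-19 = -19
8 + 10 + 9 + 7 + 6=40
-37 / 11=-3.36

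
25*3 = 75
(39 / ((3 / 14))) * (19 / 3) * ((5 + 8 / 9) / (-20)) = -91637 / 270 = -339.40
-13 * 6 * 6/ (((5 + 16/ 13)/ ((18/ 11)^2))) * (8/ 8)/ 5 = -24336/ 605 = -40.22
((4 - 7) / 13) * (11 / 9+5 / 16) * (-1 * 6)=2.12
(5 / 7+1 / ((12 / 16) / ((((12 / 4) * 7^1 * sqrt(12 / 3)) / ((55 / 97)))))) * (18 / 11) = 689382 / 4235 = 162.78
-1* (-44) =44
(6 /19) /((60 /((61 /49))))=61 /9310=0.01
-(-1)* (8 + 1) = 9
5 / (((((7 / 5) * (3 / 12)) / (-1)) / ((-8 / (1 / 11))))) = 8800 / 7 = 1257.14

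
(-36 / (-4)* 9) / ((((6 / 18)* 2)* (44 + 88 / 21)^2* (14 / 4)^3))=2187 / 1792252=0.00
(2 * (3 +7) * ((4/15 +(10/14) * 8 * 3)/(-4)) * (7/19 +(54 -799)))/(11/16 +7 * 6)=137933568/90839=1518.44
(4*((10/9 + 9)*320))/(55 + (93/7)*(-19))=-407680/6219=-65.55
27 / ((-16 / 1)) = -27 / 16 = -1.69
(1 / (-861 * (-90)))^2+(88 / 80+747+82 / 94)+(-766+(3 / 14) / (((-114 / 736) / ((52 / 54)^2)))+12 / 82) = -32466667069159 / 1787399063100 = -18.16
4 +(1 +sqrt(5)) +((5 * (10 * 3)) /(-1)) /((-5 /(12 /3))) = sqrt(5) +125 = 127.24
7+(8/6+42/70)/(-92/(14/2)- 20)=833/120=6.94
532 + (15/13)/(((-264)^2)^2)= 11198231396357/21049307136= 532.00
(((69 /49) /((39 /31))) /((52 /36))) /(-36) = -713 /33124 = -0.02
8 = 8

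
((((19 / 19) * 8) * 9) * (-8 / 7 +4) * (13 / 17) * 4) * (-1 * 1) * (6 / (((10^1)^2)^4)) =-351 / 9296875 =-0.00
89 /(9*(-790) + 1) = -89 /7109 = -0.01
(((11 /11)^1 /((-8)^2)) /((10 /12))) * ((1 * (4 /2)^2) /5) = 3 /200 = 0.02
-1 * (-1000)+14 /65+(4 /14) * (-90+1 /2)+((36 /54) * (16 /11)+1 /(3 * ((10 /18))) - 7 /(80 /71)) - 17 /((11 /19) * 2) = 229505917 /240240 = 955.32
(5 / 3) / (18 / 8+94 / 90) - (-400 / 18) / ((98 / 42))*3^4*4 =12810900 / 4151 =3086.22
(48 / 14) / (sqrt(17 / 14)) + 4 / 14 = 3.40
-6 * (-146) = 876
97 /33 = 2.94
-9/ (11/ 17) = -153/ 11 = -13.91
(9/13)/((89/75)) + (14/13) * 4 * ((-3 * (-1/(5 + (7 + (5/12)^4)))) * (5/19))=4749509385/5483813231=0.87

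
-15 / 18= -5 / 6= -0.83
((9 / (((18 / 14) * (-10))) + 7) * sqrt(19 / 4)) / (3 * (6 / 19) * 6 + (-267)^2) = 133 * sqrt(19) / 3010220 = 0.00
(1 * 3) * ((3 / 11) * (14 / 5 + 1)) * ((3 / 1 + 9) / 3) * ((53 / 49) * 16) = 580032 / 2695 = 215.23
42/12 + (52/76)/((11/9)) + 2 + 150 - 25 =131.06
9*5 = 45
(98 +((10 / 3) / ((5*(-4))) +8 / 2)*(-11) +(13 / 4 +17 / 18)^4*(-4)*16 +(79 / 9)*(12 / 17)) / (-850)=8810380919 / 379225800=23.23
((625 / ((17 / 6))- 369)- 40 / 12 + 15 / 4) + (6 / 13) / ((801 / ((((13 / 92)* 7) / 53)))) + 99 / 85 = -5416123469 / 36886940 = -146.83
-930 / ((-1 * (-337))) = -930 / 337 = -2.76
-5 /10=-1 /2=-0.50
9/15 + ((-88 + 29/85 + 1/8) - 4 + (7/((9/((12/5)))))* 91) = 161023/2040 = 78.93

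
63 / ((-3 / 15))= -315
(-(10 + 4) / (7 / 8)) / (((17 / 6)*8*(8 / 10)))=-15 / 17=-0.88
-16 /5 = -3.20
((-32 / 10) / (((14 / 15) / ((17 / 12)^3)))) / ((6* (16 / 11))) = -54043 / 48384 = -1.12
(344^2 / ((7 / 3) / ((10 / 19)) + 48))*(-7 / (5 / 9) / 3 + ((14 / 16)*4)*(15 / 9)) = 5798464 / 1573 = 3686.25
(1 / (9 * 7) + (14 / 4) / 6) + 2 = 655 / 252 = 2.60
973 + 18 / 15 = 4871 / 5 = 974.20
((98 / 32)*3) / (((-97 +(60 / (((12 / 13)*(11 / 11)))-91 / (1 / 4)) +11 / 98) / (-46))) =165669 / 155188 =1.07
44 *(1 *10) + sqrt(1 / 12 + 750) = sqrt(27003) / 6 + 440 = 467.39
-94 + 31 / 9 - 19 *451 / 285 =-5428 / 45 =-120.62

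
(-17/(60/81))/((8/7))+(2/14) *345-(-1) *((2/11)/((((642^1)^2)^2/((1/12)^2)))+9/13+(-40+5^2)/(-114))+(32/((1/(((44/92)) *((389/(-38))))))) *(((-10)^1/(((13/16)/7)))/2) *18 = 3250599618767657058306799/26752115296705518720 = 121508.13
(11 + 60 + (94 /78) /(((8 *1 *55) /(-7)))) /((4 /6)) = 1218031 /11440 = 106.47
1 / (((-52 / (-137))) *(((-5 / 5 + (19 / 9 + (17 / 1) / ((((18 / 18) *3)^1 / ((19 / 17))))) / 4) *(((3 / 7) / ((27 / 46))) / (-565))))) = -8777727 / 4784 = -1834.81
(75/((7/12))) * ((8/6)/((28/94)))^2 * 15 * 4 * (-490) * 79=-41882640000/7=-5983234285.71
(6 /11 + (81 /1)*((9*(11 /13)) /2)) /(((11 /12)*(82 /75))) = 19882125 /64493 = 308.28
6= 6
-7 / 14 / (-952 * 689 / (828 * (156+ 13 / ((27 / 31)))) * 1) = 8165 / 75684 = 0.11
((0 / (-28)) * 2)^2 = 0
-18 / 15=-6 / 5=-1.20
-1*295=-295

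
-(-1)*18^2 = 324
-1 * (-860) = 860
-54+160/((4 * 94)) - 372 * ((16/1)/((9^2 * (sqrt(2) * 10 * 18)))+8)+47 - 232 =-151085/47 - 248 * sqrt(2)/1215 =-3214.86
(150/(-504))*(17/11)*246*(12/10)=-10455/77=-135.78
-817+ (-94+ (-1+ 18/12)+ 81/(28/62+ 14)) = -405393/448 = -904.90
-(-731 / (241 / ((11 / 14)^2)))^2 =-7823579401 / 2231239696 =-3.51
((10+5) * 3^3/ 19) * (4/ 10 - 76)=-30618/ 19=-1611.47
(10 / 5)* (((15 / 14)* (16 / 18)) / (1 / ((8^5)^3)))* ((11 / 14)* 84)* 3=92886742314516480 / 7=13269534616359497.14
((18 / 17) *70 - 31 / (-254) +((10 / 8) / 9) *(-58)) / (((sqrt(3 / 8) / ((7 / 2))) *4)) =2250542 *sqrt(6) / 58293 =94.57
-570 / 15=-38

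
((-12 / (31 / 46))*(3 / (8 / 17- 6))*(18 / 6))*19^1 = 802332 / 1457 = 550.67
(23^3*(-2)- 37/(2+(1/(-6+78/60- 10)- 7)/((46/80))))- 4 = -846788627/34798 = -24334.41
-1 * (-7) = 7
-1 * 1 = -1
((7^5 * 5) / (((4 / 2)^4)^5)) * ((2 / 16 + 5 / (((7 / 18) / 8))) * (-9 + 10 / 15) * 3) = -1730820875 / 8388608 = -206.33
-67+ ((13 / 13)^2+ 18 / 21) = -456 / 7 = -65.14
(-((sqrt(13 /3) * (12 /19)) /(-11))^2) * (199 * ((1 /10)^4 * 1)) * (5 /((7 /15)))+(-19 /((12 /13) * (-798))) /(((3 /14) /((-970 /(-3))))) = 48192751529 /1238356350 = 38.92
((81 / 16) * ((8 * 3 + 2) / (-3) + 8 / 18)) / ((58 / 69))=-22977 / 464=-49.52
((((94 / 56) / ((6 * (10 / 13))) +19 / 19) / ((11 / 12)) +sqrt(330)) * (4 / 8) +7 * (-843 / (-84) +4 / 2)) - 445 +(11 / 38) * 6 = -20965921 / 58520 +sqrt(330) / 2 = -349.19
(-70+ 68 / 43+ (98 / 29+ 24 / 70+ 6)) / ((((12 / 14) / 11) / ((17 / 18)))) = -711.42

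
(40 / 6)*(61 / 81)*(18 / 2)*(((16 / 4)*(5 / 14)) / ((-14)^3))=-1525 / 64827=-0.02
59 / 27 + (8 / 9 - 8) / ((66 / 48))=-887 / 297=-2.99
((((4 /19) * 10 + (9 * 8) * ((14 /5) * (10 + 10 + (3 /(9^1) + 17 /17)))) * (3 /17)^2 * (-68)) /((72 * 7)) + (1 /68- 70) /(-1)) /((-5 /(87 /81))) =-68068307 /6104700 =-11.15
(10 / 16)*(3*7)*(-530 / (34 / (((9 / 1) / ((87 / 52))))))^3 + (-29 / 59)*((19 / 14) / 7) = -5361531002987489507 / 692817493774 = -7738735.02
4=4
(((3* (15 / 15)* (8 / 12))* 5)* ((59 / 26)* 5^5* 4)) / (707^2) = 3687500 / 6498037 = 0.57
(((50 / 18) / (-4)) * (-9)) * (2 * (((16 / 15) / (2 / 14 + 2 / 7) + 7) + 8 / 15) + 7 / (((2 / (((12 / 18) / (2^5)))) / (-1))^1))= 124.82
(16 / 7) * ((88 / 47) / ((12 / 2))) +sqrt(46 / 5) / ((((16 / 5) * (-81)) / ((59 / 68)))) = 704 / 987 - 59 * sqrt(230) / 88128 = 0.70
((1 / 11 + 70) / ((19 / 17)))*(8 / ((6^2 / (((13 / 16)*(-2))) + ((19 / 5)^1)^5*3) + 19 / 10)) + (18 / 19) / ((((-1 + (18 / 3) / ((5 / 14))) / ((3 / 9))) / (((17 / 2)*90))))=49014719437650 / 3161692991567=15.50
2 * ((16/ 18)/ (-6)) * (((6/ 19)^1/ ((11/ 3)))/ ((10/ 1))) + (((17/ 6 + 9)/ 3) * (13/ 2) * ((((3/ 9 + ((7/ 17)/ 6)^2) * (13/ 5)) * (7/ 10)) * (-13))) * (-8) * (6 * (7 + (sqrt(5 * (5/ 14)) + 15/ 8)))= 548606279 * sqrt(14)/ 156060 + 56985378353927/ 652330800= 100509.82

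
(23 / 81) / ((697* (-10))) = -23 / 564570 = -0.00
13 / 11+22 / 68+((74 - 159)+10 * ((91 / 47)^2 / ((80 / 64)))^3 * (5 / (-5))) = -35600100760673827 / 100785663326150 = -353.23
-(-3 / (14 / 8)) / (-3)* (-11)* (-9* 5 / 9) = -31.43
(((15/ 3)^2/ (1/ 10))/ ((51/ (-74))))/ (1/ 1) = -18500/ 51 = -362.75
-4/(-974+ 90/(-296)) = 592/144197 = 0.00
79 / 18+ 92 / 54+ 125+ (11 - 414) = -14683 / 54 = -271.91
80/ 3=26.67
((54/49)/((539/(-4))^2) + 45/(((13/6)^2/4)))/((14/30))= 82.16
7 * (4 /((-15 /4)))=-112 /15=-7.47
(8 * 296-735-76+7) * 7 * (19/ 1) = 208012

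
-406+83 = -323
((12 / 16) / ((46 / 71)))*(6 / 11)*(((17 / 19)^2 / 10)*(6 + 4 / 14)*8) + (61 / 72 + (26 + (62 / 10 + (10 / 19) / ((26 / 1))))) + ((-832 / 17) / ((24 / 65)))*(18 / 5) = -408370702895 / 924821352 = -441.57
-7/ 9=-0.78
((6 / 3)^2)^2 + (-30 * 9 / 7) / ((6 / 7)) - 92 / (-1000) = -7227 / 250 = -28.91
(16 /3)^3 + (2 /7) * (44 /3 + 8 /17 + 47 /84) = 156.19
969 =969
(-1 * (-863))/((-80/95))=-16397/16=-1024.81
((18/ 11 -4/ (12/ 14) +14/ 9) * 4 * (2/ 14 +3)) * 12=-4672/ 21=-222.48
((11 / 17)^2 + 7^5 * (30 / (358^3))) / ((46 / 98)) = 139589358629 / 152491193332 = 0.92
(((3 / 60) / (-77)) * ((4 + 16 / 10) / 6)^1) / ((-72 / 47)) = 47 / 118800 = 0.00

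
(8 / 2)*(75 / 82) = 150 / 41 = 3.66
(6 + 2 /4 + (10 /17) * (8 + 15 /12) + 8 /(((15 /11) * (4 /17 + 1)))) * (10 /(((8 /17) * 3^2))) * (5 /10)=89377 /4536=19.70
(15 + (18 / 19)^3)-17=-7886 / 6859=-1.15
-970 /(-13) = 970 /13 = 74.62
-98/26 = -49/13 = -3.77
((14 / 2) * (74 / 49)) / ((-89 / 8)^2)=0.09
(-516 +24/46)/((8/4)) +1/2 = -11833/46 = -257.24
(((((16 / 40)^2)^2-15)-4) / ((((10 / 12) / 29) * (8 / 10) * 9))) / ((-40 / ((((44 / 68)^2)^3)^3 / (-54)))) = -637372241066808940287397 / 37970328020582857475724300000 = -0.00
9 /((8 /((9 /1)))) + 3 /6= 85 /8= 10.62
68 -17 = 51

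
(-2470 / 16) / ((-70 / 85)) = 20995 / 112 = 187.46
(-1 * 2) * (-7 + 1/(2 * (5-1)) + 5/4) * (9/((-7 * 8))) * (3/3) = -405/224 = -1.81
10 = 10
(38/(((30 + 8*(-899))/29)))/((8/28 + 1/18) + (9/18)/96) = -2221632/5002657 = -0.44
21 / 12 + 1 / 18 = 65 / 36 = 1.81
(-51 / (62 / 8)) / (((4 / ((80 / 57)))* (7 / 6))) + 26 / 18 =-19841 / 37107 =-0.53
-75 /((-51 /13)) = 325 /17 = 19.12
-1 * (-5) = 5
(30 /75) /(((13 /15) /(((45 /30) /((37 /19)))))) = 171 /481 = 0.36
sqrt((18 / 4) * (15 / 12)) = 3 * sqrt(10) / 4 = 2.37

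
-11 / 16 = -0.69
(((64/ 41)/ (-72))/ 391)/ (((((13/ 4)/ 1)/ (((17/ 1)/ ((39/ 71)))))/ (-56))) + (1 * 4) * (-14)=-240835672/ 4302909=-55.97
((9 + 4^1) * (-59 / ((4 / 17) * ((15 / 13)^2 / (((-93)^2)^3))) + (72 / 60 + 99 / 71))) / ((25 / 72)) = -202449647837787970698 / 44375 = -4562245585076912.02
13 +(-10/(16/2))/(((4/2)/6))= 37/4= 9.25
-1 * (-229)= 229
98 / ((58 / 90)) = 4410 / 29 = 152.07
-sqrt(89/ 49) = -1.35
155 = 155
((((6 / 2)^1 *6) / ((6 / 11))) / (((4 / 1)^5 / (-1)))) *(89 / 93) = -979 / 31744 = -0.03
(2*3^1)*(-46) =-276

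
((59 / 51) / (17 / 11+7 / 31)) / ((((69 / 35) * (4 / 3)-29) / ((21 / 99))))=-448105 / 85296276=-0.01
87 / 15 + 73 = 394 / 5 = 78.80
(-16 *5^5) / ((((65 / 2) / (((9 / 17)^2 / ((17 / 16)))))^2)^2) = -0.00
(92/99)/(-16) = -0.06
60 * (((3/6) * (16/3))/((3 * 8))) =20/3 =6.67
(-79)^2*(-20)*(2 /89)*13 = -3245320 /89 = -36464.27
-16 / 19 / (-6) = 0.14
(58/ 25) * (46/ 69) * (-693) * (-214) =5734344/ 25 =229373.76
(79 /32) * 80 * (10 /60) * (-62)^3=-23534890 /3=-7844963.33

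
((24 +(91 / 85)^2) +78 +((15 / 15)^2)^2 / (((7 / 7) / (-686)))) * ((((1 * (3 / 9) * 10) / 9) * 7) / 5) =-58955666 / 195075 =-302.22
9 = 9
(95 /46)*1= 95 /46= 2.07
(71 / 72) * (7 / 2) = 497 / 144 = 3.45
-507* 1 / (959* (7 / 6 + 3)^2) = -18252 / 599375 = -0.03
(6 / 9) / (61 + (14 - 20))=2 / 165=0.01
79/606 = 0.13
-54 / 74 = -27 / 37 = -0.73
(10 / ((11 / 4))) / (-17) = -40 / 187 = -0.21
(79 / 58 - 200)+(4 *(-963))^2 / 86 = 429803813 / 2494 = 172335.13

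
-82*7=-574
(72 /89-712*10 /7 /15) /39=-125224 /72891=-1.72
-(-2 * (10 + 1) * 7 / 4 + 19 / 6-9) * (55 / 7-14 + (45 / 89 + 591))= 6928939 / 267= 25951.08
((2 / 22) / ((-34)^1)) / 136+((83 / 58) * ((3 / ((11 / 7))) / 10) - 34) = -248744757 / 7375280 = -33.73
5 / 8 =0.62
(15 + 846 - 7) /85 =854 /85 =10.05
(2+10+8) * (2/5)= 8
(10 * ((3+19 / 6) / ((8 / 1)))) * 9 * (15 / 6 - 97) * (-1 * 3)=314685 / 16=19667.81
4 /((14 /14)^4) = 4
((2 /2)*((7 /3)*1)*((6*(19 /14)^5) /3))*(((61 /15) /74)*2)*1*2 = 151042039 /31981320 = 4.72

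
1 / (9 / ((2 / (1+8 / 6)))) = 2 / 21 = 0.10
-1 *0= 0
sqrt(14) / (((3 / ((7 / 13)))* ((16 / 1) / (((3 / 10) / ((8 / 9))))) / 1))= 63* sqrt(14) / 16640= 0.01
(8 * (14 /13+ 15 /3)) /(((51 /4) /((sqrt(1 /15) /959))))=2528 * sqrt(15) /9537255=0.00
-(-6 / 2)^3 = 27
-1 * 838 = -838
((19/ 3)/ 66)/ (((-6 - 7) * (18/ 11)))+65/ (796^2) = -2941231/ 667197648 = -0.00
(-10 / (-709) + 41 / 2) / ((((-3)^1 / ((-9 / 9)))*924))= 29089 / 3930696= 0.01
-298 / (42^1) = -149 / 21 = -7.10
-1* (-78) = 78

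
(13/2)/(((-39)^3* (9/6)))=-1/13689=-0.00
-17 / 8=-2.12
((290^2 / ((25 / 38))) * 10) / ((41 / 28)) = 35792960 / 41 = 872999.02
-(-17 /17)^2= -1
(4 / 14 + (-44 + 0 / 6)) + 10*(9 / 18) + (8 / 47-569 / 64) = -998785 / 21056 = -47.43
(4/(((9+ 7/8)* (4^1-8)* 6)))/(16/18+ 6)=-6/2449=-0.00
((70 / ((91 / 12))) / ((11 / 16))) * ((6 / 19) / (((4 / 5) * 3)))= 4800 / 2717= 1.77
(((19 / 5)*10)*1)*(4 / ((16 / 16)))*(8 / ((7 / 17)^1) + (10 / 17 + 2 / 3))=1122368 / 357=3143.89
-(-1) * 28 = 28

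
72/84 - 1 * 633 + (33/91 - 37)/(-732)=-21052483/33306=-632.09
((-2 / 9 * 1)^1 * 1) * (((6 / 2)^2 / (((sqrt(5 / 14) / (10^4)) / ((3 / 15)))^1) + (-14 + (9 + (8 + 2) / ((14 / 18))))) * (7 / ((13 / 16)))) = -89600 * sqrt(70) / 13 -1760 / 117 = -57680.23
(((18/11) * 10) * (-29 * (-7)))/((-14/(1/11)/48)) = -125280/121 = -1035.37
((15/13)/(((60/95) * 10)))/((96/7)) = 133/9984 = 0.01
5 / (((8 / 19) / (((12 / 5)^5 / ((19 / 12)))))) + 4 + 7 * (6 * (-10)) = 113248 / 625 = 181.20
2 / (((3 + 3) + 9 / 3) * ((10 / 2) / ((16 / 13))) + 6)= 32 / 681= 0.05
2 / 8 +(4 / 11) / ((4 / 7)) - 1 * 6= -225 / 44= -5.11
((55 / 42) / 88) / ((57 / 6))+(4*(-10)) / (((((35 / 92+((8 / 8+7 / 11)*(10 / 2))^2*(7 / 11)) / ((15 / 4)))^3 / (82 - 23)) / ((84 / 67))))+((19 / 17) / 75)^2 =-5415558204814396456377407039 / 2758208572240762081539735000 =-1.96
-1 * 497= -497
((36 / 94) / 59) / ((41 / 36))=648 / 113693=0.01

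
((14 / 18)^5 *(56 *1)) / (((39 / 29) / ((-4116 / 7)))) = -5349735328 / 767637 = -6969.10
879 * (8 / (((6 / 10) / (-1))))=-11720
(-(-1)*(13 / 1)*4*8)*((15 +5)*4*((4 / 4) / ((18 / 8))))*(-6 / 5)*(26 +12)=-2023424 / 3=-674474.67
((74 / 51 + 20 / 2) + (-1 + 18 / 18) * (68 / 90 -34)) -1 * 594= -29710 / 51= -582.55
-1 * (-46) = 46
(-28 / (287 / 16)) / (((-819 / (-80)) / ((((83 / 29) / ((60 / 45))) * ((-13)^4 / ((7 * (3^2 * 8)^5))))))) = -911755 / 1321057454976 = -0.00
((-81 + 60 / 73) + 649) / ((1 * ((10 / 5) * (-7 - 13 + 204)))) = 10381 / 6716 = 1.55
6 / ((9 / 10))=6.67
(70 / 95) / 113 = 14 / 2147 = 0.01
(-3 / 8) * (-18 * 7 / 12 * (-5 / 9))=-35 / 16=-2.19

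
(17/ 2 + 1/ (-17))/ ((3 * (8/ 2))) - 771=-314281/ 408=-770.30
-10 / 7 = -1.43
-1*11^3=-1331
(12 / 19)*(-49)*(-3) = 1764 / 19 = 92.84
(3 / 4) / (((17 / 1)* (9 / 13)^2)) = 169 / 1836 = 0.09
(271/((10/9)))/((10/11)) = 26829/100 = 268.29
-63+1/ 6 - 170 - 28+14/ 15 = -259.90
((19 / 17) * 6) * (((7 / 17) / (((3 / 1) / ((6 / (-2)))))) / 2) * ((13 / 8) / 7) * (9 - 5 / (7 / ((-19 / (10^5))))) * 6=-2801022237 / 161840000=-17.31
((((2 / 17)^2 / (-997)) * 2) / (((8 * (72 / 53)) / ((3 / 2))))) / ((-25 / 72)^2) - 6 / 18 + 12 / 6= 900398453 / 540249375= 1.67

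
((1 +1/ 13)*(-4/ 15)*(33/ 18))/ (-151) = 308/ 88335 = 0.00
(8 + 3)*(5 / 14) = 55 / 14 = 3.93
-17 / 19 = -0.89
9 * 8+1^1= 73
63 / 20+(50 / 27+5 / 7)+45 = 191707 / 3780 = 50.72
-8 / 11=-0.73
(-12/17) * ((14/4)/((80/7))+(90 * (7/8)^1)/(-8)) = 2289/340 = 6.73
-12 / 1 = -12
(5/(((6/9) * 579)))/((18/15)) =25/2316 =0.01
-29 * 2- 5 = -63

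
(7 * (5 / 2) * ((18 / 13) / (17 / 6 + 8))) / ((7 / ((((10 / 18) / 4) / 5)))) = 3 / 338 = 0.01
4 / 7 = 0.57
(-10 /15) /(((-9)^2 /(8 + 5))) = -26 /243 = -0.11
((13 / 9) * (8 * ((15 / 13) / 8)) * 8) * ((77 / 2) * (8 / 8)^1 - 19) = 260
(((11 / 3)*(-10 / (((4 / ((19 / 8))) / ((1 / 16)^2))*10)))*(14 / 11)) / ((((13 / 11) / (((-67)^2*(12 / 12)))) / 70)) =-2877.85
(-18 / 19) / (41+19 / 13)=-0.02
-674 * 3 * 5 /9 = -3370 /3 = -1123.33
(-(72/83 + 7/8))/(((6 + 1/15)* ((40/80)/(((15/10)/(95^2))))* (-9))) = 89/8389640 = 0.00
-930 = -930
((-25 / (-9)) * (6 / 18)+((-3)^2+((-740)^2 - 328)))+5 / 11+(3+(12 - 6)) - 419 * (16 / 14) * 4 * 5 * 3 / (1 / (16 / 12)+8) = 7916945348 / 14553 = 544007.79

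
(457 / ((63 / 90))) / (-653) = -4570 / 4571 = -1.00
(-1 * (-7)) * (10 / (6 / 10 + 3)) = 175 / 9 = 19.44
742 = 742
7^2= 49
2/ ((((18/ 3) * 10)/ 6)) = 1/ 5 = 0.20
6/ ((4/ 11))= 33/ 2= 16.50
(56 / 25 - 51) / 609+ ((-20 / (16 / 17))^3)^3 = -3526368007162087131661 / 3991142400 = -883548531659.03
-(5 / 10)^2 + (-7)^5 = -67229 / 4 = -16807.25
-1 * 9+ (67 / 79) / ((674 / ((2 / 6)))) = -1437575 / 159738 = -9.00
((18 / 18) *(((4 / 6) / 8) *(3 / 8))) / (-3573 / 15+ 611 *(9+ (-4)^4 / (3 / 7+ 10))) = 365 / 236632064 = 0.00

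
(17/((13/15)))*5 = 1275/13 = 98.08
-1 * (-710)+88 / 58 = 20634 / 29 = 711.52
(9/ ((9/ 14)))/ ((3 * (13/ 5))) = 70/ 39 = 1.79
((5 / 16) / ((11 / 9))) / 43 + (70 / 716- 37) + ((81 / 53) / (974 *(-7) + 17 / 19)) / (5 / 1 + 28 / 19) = -426301274881073 / 11554031354800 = -36.90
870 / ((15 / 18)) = 1044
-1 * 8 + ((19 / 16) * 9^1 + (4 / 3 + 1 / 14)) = 4.09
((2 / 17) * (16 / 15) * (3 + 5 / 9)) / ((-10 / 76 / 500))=-778240 / 459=-1695.51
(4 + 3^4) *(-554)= -47090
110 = 110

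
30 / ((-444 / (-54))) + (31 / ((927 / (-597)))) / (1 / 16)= -3610333 / 11433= -315.78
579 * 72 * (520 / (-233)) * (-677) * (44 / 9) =71748568320 / 233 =307933769.61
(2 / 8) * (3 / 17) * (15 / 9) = 5 / 68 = 0.07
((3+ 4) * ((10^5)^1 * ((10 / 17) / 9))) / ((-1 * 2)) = -3500000 / 153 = -22875.82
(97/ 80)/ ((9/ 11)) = 1067/ 720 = 1.48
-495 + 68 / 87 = -42997 / 87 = -494.22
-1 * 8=-8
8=8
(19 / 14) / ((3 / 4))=38 / 21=1.81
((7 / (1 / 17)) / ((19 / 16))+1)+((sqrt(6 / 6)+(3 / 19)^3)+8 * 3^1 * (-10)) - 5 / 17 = -16100502 / 116603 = -138.08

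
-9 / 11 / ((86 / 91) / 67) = -54873 / 946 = -58.01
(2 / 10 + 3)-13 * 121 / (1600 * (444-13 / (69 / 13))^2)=4752571526627 / 1485180942400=3.20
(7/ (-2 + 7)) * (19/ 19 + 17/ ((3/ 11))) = 266/ 3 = 88.67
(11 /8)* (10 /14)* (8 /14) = 55 /98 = 0.56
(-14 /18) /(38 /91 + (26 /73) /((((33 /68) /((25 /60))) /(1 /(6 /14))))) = -0.69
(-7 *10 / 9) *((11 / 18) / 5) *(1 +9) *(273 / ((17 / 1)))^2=-6376370 / 2601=-2451.51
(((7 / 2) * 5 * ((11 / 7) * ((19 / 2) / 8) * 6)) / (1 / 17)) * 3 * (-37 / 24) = -1971915 / 128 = -15405.59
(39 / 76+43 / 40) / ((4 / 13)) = 15691 / 3040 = 5.16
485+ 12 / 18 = 1457 / 3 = 485.67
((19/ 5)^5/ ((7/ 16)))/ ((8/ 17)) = 84187366/ 21875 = 3848.57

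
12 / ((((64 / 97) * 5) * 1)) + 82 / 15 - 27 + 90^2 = 387941 / 48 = 8082.10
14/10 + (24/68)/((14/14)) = 149/85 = 1.75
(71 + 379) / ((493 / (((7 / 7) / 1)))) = 450 / 493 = 0.91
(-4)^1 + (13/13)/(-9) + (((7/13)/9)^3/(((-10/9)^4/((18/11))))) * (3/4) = -17882829859/4350060000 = -4.11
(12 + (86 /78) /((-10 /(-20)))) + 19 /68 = 38413 /2652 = 14.48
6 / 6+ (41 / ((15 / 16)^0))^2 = 1682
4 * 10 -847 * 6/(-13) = 5602/13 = 430.92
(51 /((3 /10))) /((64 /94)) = 3995 /16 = 249.69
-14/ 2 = -7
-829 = -829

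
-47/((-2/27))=1269/2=634.50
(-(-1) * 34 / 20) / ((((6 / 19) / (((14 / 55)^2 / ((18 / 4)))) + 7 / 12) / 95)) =902139 / 125771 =7.17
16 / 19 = 0.84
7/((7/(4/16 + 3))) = 13/4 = 3.25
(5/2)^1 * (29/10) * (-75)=-2175/4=-543.75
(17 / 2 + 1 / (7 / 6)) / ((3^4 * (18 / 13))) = 1703 / 20412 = 0.08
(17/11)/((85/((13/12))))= 13/660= 0.02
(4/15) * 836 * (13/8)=5434/15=362.27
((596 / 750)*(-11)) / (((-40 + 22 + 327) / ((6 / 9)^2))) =-13112 / 1042875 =-0.01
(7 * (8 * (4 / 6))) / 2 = 56 / 3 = 18.67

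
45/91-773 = -70298/91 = -772.51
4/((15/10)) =8/3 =2.67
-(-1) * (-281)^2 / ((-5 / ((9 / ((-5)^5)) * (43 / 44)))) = 30557907 / 687500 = 44.45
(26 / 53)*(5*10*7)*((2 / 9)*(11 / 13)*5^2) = 385000 / 477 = 807.13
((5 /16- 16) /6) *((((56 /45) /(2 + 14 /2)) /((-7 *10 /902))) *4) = 113201 /6075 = 18.63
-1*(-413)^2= -170569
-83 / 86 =-0.97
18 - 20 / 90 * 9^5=-13104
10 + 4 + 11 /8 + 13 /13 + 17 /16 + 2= 311 /16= 19.44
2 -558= -556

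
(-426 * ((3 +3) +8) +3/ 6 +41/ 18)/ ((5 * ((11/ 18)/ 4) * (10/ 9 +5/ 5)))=-3862872/ 1045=-3696.53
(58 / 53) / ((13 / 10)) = 580 / 689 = 0.84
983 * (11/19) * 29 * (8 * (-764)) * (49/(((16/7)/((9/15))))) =-123260220006/95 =-1297476000.06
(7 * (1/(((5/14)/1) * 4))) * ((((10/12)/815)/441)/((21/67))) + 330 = 609978667/1848420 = 330.00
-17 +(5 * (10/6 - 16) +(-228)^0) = -263/3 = -87.67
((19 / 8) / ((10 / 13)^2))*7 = 22477 / 800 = 28.10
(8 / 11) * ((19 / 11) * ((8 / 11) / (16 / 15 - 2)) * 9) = -82080 / 9317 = -8.81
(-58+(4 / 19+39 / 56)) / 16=-60747 / 17024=-3.57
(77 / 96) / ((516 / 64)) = 77 / 774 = 0.10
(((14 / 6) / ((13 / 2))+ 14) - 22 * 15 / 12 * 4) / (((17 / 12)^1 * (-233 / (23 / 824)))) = 42895 / 5303779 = 0.01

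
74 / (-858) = -37 / 429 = -0.09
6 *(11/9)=22/3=7.33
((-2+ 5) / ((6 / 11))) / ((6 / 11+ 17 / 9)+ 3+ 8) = 1089 / 2660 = 0.41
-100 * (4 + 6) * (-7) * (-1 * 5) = -35000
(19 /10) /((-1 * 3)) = -19 /30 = -0.63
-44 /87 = -0.51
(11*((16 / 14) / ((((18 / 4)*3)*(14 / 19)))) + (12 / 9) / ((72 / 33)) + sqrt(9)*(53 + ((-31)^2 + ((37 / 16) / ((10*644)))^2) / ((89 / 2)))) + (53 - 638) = -4583944170487511 / 12756615782400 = -359.34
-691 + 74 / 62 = -21384 / 31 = -689.81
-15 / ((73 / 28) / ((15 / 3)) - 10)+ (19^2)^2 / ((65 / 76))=13143269992 / 86255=152376.91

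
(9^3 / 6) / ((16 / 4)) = 243 / 8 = 30.38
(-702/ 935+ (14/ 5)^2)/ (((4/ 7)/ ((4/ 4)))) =12.41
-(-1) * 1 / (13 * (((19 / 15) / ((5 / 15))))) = 5 / 247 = 0.02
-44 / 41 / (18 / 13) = -286 / 369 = -0.78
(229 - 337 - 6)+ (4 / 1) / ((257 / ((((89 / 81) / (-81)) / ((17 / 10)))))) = -3267814586 / 28665009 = -114.00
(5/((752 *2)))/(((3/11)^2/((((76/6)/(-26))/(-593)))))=11495/313047072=0.00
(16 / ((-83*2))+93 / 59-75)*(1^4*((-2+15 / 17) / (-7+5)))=-3420266 / 83249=-41.08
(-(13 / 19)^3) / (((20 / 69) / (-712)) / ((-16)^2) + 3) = -6907789824 / 64698004489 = -0.11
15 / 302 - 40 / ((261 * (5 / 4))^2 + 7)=0.05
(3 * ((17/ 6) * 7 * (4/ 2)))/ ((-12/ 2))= -19.83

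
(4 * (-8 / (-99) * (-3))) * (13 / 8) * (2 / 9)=-104 / 297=-0.35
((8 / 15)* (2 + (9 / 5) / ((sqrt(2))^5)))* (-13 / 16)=-13 / 15 - 39* sqrt(2) / 400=-1.00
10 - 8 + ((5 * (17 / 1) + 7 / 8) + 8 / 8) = 711 / 8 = 88.88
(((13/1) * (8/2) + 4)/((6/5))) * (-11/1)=-1540/3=-513.33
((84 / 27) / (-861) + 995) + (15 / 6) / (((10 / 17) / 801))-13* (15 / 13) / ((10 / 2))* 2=19453295 / 4428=4393.25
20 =20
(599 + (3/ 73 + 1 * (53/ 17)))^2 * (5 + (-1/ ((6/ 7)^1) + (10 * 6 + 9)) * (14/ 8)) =552655502834643/ 12320648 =44856041.89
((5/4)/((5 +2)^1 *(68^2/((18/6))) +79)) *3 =0.00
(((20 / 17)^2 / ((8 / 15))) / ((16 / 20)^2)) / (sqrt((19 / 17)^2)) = 9375 / 2584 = 3.63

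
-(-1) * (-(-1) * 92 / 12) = 23 / 3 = 7.67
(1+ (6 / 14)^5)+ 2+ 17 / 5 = 6.41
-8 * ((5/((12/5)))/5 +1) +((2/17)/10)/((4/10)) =-1153/102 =-11.30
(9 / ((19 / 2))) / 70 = 9 / 665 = 0.01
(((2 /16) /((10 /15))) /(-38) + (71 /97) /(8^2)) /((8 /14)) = 5369 /471808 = 0.01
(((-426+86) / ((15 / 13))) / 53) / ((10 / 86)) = -38012 / 795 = -47.81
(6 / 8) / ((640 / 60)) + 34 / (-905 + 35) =1739 / 55680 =0.03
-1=-1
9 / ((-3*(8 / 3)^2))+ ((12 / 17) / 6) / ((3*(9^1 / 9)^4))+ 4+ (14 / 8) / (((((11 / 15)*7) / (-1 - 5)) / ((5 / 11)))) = 1061447 / 394944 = 2.69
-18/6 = -3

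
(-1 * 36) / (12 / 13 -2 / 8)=-1872 / 35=-53.49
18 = 18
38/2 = 19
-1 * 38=-38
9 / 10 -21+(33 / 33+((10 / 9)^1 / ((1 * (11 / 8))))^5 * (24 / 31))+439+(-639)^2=401665741994076607 / 982689718230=408741.17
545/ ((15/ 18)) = 654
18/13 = 1.38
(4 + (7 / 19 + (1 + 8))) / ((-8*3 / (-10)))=635 / 114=5.57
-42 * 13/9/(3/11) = -2002/9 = -222.44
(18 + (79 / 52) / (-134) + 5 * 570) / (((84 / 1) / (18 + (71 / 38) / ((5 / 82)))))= 18469346809 / 11120928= 1660.77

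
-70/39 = -1.79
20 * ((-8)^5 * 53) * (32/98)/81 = -555745280/3969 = -140021.49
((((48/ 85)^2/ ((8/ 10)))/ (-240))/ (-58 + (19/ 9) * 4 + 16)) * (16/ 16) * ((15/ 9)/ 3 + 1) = 84/ 1090975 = 0.00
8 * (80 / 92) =160 / 23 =6.96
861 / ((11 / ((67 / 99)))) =52.97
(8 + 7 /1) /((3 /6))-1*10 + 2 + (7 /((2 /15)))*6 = 337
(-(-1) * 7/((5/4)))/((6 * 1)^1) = 14/15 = 0.93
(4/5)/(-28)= -1/35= -0.03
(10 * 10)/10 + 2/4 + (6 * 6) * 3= 237/2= 118.50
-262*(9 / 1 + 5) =-3668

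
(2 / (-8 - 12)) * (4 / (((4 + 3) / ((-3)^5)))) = 486 / 35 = 13.89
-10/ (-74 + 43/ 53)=530/ 3879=0.14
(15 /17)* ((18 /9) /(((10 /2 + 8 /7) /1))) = 210 /731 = 0.29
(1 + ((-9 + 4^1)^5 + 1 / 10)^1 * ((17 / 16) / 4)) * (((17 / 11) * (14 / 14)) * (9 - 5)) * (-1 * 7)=63140567 / 1760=35875.32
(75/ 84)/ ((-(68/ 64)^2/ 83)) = -132800/ 2023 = -65.65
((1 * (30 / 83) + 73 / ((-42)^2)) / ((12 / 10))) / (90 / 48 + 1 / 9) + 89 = 155577022 / 1744743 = 89.17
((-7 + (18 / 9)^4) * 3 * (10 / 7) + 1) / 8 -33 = -1571 / 56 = -28.05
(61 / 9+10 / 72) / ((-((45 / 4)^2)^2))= -5312 / 12301875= -0.00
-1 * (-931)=931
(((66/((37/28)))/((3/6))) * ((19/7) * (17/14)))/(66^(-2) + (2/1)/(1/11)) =371444832/24820747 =14.97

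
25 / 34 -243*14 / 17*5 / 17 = -33595 / 578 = -58.12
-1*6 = -6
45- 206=-161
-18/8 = -9/4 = -2.25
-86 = -86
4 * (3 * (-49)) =-588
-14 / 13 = -1.08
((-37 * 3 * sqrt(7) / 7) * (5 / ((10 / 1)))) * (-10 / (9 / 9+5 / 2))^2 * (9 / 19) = -199800 * sqrt(7) / 6517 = -81.11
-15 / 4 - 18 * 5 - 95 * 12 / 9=-2645 / 12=-220.42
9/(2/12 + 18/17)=918/125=7.34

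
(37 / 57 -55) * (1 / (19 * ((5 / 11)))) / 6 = -17039 / 16245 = -1.05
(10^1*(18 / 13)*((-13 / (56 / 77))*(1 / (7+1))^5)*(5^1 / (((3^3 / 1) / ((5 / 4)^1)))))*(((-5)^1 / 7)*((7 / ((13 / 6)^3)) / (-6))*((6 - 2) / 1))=-20625 / 35995648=-0.00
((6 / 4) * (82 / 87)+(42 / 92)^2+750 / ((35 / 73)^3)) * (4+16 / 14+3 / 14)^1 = 10744798429725 / 294669928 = 36463.84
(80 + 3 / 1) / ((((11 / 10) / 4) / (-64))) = -212480 / 11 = -19316.36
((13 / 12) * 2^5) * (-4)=-416 / 3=-138.67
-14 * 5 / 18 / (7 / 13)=-65 / 9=-7.22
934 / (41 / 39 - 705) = -18213 / 13727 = -1.33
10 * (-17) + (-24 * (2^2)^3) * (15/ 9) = -2730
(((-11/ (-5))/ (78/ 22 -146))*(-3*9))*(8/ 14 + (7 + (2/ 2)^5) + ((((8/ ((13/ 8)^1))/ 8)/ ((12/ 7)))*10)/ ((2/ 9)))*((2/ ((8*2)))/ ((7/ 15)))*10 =55130625/ 1996358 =27.62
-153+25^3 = 15472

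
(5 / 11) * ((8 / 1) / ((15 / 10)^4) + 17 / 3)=2935 / 891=3.29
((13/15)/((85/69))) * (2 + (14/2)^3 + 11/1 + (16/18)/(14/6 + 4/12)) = 319631/1275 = 250.69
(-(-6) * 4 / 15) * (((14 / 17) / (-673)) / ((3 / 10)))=-224 / 34323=-0.01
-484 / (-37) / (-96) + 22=19415 / 888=21.86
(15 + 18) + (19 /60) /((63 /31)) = 33.16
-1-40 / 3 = -43 / 3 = -14.33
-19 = -19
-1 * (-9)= 9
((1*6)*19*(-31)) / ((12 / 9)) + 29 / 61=-323303 / 122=-2650.02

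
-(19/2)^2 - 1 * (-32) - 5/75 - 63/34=-61373/1020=-60.17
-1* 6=-6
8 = 8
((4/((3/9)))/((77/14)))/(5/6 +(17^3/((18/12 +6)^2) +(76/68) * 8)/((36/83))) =1652400/168752771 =0.01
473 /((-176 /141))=-6063 /16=-378.94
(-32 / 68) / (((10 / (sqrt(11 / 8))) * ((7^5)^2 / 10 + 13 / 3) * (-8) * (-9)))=-sqrt(22) / 172874878908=-0.00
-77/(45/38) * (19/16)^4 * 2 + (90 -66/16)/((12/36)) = -717863/737280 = -0.97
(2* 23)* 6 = 276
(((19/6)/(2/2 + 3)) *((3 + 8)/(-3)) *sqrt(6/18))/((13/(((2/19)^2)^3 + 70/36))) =-18112676857 *sqrt(3)/125151947856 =-0.25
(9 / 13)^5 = 59049 / 371293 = 0.16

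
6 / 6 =1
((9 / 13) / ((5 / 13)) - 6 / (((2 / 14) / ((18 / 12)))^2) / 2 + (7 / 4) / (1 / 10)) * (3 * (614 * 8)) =-22947636 / 5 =-4589527.20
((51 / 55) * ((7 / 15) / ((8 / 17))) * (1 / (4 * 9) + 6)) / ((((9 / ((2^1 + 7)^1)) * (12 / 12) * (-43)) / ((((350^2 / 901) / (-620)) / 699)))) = 204085 / 5046690528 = 0.00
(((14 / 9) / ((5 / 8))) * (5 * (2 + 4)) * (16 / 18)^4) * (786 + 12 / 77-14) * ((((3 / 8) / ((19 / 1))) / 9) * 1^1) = 974127104 / 12341241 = 78.93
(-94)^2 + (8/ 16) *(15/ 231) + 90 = 1374609/ 154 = 8926.03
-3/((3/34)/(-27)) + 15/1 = 933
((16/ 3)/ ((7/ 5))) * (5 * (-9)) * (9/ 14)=-5400/ 49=-110.20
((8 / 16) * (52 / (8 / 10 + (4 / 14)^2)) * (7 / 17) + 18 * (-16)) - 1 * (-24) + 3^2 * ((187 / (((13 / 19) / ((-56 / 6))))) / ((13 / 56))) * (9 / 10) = -138476119349 / 1551420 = -89257.66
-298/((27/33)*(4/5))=-8195/18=-455.28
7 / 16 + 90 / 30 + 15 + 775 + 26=819.44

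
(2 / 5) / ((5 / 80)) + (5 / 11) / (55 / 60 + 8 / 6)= 3268 / 495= 6.60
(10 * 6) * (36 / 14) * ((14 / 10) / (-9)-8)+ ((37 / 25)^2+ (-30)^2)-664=-4462917 / 4375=-1020.10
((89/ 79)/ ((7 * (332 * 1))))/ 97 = 89/ 17808812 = 0.00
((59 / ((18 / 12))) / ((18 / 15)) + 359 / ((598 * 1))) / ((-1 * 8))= -179641 / 43056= -4.17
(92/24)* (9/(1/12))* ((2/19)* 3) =2484/19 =130.74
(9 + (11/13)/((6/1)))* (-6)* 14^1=-9982/13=-767.85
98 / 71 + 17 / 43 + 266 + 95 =1107554 / 3053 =362.78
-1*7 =-7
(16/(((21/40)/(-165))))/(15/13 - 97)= 228800/4361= 52.47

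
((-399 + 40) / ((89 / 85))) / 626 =-30515 / 55714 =-0.55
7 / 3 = 2.33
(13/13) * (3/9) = 1/3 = 0.33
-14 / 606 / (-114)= 7 / 34542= 0.00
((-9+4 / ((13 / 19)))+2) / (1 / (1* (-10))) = 150 / 13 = 11.54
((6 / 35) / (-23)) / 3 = -2 / 805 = -0.00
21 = 21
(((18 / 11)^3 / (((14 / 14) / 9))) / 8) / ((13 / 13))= 6561 / 1331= 4.93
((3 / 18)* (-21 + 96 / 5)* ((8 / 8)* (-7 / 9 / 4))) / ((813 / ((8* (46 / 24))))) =161 / 146340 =0.00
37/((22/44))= 74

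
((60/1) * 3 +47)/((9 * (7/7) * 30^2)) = 227/8100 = 0.03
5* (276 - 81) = 975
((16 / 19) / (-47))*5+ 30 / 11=2.64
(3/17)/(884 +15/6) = 0.00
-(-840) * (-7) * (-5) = 29400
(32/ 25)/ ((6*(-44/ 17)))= -68/ 825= -0.08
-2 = -2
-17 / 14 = -1.21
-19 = -19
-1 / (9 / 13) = -13 / 9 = -1.44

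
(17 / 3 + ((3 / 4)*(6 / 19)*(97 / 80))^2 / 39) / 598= 2043155729 / 215532595200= 0.01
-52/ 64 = -13/ 16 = -0.81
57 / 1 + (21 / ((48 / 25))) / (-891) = 812417 / 14256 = 56.99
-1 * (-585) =585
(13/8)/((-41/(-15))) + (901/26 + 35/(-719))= 107915741/3065816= 35.20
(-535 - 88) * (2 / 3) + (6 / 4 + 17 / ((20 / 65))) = -4303 / 12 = -358.58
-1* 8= -8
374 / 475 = 0.79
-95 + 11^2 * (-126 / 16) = -1047.88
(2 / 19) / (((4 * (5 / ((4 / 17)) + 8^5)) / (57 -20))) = 74 / 2491983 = 0.00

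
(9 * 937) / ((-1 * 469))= -8433 / 469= -17.98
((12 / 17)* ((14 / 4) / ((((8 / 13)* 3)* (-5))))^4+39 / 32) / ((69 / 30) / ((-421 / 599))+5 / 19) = -4215396617549 / 10285360128000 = -0.41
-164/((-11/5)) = 820/11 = 74.55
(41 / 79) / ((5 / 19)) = 779 / 395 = 1.97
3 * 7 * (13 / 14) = 39 / 2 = 19.50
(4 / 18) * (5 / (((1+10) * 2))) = 5 / 99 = 0.05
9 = 9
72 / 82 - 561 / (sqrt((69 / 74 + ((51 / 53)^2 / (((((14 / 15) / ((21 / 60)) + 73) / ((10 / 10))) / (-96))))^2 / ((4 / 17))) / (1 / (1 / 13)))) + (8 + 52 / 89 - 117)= -119239241* sqrt(196758714900029178) / 68176962889823 - 392405 / 3649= -883.34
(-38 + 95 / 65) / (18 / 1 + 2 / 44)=-10450 / 5161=-2.02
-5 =-5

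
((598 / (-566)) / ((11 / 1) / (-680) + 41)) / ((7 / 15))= -0.06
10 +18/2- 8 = 11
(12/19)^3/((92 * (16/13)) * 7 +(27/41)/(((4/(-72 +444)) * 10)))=9210240/29200704097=0.00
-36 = -36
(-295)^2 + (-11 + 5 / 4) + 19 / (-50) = 8701487 / 100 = 87014.87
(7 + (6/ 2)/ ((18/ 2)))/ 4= 11/ 6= 1.83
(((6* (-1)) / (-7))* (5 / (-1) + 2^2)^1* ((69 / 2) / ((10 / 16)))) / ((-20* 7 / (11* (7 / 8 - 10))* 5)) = -166221 / 24500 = -6.78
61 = 61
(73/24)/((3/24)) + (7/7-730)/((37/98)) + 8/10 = -1057681/555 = -1905.73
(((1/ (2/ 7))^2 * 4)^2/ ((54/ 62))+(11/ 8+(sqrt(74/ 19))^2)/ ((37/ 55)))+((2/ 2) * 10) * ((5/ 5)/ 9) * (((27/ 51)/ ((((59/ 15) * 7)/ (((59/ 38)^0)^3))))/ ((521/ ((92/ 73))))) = 112096244446017697/ 40547924822664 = 2764.54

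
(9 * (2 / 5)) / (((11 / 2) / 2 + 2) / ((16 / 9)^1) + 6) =384 / 925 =0.42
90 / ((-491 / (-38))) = 3420 / 491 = 6.97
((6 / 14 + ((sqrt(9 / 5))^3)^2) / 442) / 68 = 2739 / 13149500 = 0.00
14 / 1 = 14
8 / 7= 1.14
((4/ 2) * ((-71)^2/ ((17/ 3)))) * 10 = 302460/ 17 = 17791.76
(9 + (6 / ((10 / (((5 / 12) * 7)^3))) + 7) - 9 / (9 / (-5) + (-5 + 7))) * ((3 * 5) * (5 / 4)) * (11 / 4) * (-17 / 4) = 38003075 / 12288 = 3092.70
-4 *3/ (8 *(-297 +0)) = 1/ 198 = 0.01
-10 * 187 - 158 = -2028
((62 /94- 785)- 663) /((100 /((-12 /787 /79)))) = 0.00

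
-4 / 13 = -0.31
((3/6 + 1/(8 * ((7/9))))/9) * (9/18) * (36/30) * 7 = 37/120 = 0.31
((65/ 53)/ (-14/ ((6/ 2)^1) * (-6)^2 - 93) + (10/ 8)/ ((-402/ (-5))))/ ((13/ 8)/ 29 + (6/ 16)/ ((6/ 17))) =160870/ 16586721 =0.01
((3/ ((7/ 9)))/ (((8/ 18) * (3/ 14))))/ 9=9/ 2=4.50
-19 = -19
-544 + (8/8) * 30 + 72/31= -15862/31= -511.68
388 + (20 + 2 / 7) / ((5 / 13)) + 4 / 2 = 15496 / 35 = 442.74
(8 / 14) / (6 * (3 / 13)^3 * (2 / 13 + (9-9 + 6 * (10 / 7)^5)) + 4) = 68574961 / 797286094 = 0.09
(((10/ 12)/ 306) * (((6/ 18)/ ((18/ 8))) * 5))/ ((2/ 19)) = 475/ 24786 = 0.02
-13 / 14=-0.93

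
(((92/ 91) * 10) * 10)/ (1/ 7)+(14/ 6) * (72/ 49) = 64712/ 91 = 711.12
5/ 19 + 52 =52.26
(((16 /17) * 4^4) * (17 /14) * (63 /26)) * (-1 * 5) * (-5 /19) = 230400 /247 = 932.79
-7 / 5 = -1.40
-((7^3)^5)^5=-2411865032257058775038130904326570702735480588505508642005857943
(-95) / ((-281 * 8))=95 / 2248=0.04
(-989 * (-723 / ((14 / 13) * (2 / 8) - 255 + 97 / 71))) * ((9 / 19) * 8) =-2210193648 / 206663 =-10694.68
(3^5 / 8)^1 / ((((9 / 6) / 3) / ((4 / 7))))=243 / 7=34.71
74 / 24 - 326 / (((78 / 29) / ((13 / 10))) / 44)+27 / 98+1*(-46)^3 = -102180263 / 980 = -104265.57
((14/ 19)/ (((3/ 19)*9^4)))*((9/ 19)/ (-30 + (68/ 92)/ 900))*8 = -257600/ 2867078511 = -0.00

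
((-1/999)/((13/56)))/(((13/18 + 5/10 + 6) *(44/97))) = -1358/1031745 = -0.00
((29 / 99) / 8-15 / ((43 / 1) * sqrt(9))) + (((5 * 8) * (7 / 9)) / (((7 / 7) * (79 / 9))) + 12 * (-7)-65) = -391551823 / 2690424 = -145.54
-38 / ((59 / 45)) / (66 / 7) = -1995 / 649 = -3.07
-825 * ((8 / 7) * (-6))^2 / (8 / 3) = -712800 / 49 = -14546.94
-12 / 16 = -3 / 4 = -0.75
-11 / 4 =-2.75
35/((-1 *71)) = -35/71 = -0.49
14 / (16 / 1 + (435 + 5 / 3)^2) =63 / 858122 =0.00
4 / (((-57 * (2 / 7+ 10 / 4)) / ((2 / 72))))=-14 / 20007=-0.00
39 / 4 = 9.75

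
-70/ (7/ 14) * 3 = -420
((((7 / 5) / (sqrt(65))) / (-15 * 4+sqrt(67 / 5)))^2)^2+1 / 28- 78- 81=-158.96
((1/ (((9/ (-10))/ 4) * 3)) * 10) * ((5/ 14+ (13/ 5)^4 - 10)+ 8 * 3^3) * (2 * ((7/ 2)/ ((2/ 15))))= -8821916/ 45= -196042.58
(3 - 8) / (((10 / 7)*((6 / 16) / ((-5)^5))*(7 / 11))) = 45833.33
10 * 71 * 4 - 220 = 2620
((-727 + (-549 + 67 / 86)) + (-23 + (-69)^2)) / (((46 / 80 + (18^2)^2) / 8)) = 47647840 / 180559709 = 0.26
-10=-10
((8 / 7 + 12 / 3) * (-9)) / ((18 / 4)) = -72 / 7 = -10.29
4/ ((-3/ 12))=-16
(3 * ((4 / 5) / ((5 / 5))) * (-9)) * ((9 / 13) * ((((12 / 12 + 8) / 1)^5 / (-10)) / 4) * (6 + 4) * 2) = 28697814 / 65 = 441504.83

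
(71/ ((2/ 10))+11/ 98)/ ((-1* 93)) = -34801/ 9114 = -3.82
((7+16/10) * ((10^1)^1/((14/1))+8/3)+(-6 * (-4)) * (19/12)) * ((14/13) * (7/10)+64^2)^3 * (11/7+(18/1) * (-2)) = -10683490213364826894849/67283125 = -158784096508074.30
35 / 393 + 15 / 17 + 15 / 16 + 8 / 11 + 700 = 826198973 / 1175856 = 702.64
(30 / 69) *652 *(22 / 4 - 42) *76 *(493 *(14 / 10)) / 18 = -30152870.76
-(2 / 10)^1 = -0.20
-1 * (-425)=425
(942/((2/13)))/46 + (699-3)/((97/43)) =1970619/4462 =441.64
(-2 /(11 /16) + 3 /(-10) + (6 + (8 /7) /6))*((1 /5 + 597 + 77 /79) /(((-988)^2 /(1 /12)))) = 1627253473 /10688191113600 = 0.00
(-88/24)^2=121/9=13.44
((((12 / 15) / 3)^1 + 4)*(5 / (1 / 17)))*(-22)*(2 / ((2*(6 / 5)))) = -59840 / 9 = -6648.89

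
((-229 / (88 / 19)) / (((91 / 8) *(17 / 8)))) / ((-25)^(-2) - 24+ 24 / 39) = 21755000 / 248692983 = 0.09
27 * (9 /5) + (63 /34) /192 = 528873 /10880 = 48.61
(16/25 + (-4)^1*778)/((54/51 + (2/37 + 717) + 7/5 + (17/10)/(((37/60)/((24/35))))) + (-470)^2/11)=-156971353/1049544190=-0.15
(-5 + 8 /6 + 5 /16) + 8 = 223 /48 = 4.65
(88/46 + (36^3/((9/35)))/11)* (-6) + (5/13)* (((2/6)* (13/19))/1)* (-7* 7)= -1427434553/14421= -98983.05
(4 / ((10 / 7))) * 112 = 1568 / 5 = 313.60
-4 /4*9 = -9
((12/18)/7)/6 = 0.02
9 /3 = 3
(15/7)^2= 225/49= 4.59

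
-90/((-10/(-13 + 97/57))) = -101.68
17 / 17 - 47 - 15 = -61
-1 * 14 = -14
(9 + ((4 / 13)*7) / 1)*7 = 1015 / 13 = 78.08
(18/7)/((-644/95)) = -855/2254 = -0.38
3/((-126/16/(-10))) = 80/21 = 3.81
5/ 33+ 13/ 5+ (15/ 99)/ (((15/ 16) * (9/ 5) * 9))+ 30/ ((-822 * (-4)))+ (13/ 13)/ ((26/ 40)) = 4.31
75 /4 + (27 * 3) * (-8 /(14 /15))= -18915 /28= -675.54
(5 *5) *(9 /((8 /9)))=2025 /8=253.12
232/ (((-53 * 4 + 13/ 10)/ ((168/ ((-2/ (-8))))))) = -739.93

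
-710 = -710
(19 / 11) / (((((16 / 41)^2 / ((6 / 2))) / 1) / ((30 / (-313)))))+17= 6054713 / 440704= 13.74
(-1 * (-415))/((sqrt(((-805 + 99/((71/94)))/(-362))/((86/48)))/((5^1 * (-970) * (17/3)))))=-17108375 * sqrt(79323067371)/430641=-11189047.97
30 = 30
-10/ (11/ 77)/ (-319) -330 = -105200/ 319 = -329.78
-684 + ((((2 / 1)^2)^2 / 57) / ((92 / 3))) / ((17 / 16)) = -5081372 / 7429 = -683.99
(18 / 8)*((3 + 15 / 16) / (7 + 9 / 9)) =567 / 512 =1.11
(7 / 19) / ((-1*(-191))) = 7 / 3629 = 0.00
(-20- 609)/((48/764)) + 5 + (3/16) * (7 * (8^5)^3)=554153860279025/12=46179488356585.42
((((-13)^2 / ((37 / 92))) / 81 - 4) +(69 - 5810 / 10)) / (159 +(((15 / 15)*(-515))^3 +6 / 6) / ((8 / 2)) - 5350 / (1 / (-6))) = 3061808 / 204488064243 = 0.00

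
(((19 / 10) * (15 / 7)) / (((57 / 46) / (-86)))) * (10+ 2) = -23736 / 7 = -3390.86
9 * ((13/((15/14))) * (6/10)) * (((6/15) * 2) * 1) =6552/125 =52.42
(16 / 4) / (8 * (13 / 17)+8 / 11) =0.58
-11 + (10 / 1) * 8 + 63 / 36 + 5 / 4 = 72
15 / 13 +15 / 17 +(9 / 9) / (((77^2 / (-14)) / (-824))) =745358 / 187187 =3.98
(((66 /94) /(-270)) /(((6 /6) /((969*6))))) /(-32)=3553 /7520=0.47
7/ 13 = 0.54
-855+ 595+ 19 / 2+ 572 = 643 / 2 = 321.50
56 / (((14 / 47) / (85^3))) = 115455500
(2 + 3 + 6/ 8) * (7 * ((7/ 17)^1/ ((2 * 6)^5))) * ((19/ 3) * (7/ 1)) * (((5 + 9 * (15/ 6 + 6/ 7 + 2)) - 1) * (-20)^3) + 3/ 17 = -1956332939/ 1586304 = -1233.26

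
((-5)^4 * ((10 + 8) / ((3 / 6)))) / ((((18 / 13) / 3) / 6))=292500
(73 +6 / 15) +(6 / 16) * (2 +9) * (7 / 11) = 3041 / 40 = 76.02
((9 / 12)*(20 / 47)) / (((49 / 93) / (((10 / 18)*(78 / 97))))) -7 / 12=-838337 / 2680692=-0.31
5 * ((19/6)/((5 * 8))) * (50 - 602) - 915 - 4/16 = -1133.75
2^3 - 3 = 5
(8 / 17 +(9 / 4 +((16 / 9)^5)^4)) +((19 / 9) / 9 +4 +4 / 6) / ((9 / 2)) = 99441.14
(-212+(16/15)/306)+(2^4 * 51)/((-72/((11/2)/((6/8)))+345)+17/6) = -10730442868/51199155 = -209.58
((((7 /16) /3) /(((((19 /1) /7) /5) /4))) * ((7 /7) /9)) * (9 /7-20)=-4585 /2052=-2.23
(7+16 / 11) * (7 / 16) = 651 / 176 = 3.70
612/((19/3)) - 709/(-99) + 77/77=197116/1881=104.79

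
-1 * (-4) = 4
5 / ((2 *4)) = 5 / 8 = 0.62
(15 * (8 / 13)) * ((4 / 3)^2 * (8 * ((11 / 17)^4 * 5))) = 374809600 / 3257319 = 115.07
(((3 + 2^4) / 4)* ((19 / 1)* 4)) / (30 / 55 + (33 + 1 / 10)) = 39710 / 3701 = 10.73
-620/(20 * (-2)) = 31/2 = 15.50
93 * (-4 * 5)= -1860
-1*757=-757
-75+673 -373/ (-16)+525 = 18341/ 16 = 1146.31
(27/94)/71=27/6674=0.00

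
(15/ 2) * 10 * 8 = 600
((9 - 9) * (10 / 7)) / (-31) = 0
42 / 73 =0.58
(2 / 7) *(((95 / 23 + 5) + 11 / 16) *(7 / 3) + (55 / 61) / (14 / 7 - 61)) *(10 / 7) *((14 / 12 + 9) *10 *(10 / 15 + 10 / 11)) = 29562516425 / 19748421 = 1496.96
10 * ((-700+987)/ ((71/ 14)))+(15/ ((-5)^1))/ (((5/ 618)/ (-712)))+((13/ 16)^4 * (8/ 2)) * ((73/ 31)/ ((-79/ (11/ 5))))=753731275671167/ 2848833536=264575.40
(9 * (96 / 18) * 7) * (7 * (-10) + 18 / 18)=-23184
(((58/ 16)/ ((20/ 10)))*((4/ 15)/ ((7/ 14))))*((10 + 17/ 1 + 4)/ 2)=899/ 60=14.98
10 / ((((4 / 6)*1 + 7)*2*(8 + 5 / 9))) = 135 / 1771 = 0.08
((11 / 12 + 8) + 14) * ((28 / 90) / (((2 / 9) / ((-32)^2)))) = 98560 / 3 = 32853.33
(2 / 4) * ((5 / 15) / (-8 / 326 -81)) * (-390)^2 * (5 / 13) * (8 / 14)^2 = -25428000 / 647143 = -39.29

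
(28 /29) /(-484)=-7 /3509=-0.00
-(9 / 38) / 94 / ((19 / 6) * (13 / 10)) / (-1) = 135 / 220571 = 0.00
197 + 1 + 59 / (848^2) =142382651 / 719104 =198.00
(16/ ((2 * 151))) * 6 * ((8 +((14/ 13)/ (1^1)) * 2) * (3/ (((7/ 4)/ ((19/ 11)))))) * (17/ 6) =372096/ 13741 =27.08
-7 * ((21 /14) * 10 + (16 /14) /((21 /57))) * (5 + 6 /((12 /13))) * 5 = -102005 /14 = -7286.07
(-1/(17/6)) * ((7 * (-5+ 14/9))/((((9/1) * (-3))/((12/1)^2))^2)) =111104/459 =242.06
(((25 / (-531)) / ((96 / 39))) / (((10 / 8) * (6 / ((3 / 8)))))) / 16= -65 / 1087488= -0.00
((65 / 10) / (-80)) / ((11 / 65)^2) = -10985 / 3872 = -2.84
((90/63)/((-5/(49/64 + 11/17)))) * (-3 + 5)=-1537/1904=-0.81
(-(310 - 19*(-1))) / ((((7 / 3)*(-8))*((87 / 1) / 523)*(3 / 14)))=172067 / 348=494.45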